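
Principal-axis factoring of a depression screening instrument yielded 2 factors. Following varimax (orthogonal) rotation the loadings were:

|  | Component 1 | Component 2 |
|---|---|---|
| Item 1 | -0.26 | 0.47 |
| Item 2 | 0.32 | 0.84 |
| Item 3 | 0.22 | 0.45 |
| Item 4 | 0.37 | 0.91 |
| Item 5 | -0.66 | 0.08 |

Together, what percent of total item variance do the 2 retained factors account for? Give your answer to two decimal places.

Communalities: 0.2885, 0.8080, 0.2509, 0.9650, 0.4420; Σh² = 2.7544.
Total variance with 5 standardized items is 5, so the solution explains 2.7544/5 = 0.5509 = 55.09%.

55.09%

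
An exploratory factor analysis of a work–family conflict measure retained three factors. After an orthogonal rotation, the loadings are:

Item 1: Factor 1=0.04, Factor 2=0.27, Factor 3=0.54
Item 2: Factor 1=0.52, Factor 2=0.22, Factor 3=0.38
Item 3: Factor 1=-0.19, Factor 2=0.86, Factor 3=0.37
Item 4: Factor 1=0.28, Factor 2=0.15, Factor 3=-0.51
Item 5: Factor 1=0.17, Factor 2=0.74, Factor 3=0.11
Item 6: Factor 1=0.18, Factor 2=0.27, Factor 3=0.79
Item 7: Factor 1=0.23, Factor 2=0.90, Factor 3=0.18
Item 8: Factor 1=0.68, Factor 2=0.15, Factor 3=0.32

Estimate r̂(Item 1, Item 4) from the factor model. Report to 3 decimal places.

-0.224

r̂ = Σ λ_i·λ_j across factors = (0.04)(0.28) + (0.27)(0.15) + (0.54)(-0.51)
  = +0.0112 +0.0405 -0.2754 = -0.2237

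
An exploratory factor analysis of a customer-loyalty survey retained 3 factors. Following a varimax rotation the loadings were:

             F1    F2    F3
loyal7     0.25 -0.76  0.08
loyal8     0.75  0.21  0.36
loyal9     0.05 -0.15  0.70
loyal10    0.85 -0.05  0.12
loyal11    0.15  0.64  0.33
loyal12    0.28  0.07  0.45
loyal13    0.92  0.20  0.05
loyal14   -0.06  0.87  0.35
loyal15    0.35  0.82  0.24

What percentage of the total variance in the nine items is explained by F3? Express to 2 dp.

SS loadings for F3 = 0.08² + 0.36² + 0.70² + 0.12² + 0.33² + 0.45² + 0.05² + 0.35² + 0.24² = 1.1344
With 9 standardized items, total variance = 9. Proportion = 1.1344/9 = 0.1260 → 12.60%.

12.60%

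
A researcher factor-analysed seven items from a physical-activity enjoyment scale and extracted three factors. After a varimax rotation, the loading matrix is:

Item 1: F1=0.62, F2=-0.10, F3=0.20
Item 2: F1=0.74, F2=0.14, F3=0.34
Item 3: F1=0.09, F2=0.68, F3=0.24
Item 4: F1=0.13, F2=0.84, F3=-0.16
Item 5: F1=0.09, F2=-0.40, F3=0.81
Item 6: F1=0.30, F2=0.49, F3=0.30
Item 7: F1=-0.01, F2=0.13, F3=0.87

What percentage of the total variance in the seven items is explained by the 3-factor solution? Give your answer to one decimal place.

63.0%

Communalities: 0.4344, 0.6828, 0.5281, 0.7481, 0.8242, 0.4201, 0.7739; Σh² = 4.4116.
Total variance with 7 standardized items is 7, so the solution explains 4.4116/7 = 0.6302 = 63.02%.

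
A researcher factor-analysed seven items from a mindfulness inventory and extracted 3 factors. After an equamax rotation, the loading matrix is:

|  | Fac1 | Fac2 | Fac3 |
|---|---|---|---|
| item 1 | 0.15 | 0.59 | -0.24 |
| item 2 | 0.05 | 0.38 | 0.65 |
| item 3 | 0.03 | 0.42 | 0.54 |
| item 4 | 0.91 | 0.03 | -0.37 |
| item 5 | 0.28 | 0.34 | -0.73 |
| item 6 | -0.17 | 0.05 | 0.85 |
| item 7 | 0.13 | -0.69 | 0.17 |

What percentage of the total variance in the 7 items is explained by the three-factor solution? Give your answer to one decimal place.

63.4%

SS loadings by factor: 0.9782, 1.2640, 2.1929; total = 4.4351.
Total variance with 7 standardized items is 7, so the solution explains 4.4351/7 = 0.6336 = 63.36%.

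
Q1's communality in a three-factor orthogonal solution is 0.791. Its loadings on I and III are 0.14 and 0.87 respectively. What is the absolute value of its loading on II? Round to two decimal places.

0.12

Under orthogonal rotation h² = Σλ², so λ_II² = h² − (0.7765) = 0.791 − 0.7765 = 0.0145.
|λ| = √0.0145 = 0.1204.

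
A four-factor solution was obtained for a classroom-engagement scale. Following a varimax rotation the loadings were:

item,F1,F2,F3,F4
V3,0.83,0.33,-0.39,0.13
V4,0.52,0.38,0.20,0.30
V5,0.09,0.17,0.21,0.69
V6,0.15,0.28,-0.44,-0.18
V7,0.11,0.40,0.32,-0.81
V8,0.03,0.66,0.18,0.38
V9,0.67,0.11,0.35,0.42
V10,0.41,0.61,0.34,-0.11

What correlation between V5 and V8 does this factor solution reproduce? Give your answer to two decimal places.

r̂ = Σ λ_i·λ_j across factors = (0.09)(0.03) + (0.17)(0.66) + (0.21)(0.18) + (0.69)(0.38)
  = +0.0027 +0.1122 +0.0378 +0.2622 = 0.4149

0.41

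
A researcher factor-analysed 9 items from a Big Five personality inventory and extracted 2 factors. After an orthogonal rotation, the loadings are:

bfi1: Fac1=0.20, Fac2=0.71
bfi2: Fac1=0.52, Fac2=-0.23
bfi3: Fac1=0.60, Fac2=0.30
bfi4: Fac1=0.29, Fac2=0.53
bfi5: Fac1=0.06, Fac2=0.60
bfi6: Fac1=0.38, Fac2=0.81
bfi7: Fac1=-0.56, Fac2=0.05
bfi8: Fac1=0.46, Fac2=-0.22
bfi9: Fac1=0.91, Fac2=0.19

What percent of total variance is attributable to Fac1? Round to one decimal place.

SS loadings for Fac1 = 0.20² + 0.52² + 0.60² + 0.29² + 0.06² + 0.38² + (-0.56)² + 0.46² + 0.91² = 2.2558
With 9 standardized items, total variance = 9. Proportion = 2.2558/9 = 0.2506 → 25.06%.

25.1%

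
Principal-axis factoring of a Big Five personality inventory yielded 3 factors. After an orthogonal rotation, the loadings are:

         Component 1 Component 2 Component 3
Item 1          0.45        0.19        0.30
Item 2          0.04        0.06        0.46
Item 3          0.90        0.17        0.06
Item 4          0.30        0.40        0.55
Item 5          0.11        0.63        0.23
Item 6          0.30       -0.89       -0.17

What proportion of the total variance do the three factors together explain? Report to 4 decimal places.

0.5522

Communalities: 0.3286, 0.2168, 0.8425, 0.5525, 0.4619, 0.9110; Σh² = 3.3133.
Total variance with 6 standardized items is 6, so the solution explains 3.3133/6 = 0.5522.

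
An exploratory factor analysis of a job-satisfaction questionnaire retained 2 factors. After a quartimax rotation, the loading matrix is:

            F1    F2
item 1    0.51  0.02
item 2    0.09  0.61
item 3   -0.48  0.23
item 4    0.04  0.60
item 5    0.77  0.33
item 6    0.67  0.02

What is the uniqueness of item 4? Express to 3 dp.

h² = 0.04² + 0.60² = 0.0016 + 0.3600 = 0.3616
Uniqueness u² = 1 − h² = 1 − 0.3616 = 0.6384

0.638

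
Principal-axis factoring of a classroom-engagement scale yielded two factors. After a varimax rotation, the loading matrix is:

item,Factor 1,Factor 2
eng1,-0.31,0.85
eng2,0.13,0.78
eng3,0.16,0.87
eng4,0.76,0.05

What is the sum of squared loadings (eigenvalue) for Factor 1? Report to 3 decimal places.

SS loadings for Factor 1 = (-0.31)² + 0.13² + 0.16² + 0.76² = 0.0961 + 0.0169 + 0.0256 + 0.5776 = 0.7162

0.716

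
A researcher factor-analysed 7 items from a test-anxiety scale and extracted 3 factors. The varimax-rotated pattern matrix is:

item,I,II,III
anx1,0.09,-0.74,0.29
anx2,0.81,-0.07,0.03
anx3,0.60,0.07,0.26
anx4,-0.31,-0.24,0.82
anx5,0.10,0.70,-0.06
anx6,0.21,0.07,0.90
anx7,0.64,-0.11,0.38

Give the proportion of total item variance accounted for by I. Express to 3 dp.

0.226

SS loadings for I = 0.09² + 0.81² + 0.60² + (-0.31)² + 0.10² + 0.21² + 0.64² = 1.5840
Proportion of variance = 1.5840 / 7 = 0.2263.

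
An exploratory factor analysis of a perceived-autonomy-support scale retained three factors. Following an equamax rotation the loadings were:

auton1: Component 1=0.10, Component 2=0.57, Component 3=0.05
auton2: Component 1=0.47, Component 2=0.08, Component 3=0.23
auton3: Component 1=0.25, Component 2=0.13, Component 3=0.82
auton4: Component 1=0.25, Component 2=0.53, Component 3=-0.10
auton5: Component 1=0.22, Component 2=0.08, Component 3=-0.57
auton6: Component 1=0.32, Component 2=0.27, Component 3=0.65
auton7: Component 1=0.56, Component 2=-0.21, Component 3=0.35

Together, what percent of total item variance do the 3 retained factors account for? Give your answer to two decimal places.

45.44%

SS loadings by factor: 0.8203, 0.7525, 1.6077; total = 3.1805.
Total variance with 7 standardized items is 7, so the solution explains 3.1805/7 = 0.4544 = 45.44%.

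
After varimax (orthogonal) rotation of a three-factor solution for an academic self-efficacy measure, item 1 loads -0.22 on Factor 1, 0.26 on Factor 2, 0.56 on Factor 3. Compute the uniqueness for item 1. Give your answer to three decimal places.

h² = (-0.22)² + 0.26² + 0.56² = 0.0484 + 0.0676 + 0.3136 = 0.4296
Uniqueness u² = 1 − h² = 1 − 0.4296 = 0.5704

0.570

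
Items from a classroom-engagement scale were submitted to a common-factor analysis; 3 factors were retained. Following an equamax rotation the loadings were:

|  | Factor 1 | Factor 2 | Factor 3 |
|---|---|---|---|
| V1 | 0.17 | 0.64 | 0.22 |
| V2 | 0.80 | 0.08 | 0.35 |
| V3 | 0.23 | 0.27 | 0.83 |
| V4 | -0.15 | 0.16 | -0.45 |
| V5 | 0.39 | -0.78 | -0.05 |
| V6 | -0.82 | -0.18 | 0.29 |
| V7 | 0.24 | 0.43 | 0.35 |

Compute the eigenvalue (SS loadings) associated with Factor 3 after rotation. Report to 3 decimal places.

1.271

SS loadings for Factor 3 = 0.22² + 0.35² + 0.83² + (-0.45)² + (-0.05)² + 0.29² + 0.35² = 0.0484 + 0.1225 + 0.6889 + 0.2025 + 0.0025 + 0.0841 + 0.1225 = 1.2714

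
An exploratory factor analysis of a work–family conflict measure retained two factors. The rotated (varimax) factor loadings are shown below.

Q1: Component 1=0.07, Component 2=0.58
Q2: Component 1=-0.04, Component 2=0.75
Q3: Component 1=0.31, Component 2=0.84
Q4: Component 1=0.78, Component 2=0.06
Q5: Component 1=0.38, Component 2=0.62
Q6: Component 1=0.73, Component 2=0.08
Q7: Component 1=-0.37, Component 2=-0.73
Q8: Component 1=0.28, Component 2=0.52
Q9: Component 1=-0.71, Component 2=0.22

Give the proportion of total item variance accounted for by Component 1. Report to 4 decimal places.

SS loadings for Component 1 = 0.07² + (-0.04)² + 0.31² + 0.78² + 0.38² + 0.73² + (-0.37)² + 0.28² + (-0.71)² = 2.1077
Proportion of variance = 2.1077 / 9 = 0.2342.

0.2342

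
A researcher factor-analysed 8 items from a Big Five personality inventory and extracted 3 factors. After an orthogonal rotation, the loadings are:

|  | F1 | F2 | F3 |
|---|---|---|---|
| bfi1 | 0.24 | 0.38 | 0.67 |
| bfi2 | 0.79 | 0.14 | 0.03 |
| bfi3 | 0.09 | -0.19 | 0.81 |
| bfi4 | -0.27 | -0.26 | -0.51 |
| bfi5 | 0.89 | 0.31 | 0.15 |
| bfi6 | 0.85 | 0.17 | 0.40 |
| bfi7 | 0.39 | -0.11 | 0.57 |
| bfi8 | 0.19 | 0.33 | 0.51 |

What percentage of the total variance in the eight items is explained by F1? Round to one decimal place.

30.8%

SS loadings for F1 = 0.24² + 0.79² + 0.09² + (-0.27)² + 0.89² + 0.85² + 0.39² + 0.19² = 2.4655
With 8 standardized items, total variance = 8. Proportion = 2.4655/8 = 0.3082 → 30.82%.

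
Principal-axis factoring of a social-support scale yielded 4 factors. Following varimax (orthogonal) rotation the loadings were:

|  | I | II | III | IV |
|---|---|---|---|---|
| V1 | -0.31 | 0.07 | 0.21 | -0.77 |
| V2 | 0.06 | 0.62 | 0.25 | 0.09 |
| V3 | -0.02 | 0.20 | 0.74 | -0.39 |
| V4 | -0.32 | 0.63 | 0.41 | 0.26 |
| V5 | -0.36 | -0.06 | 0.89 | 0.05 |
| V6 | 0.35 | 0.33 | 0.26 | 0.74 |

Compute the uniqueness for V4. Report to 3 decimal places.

h² = (-0.32)² + 0.63² + 0.41² + 0.26² = 0.1024 + 0.3969 + 0.1681 + 0.0676 = 0.7350
Uniqueness u² = 1 − h² = 1 − 0.7350 = 0.2650

0.265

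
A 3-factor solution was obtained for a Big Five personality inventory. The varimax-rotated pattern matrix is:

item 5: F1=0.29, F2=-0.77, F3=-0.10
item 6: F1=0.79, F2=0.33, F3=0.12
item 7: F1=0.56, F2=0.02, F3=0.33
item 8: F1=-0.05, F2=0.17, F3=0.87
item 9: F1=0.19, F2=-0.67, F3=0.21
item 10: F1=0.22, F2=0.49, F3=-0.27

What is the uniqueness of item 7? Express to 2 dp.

0.58

h² = 0.56² + 0.02² + 0.33² = 0.3136 + 0.0004 + 0.1089 = 0.4229
Uniqueness u² = 1 − h² = 1 − 0.4229 = 0.5771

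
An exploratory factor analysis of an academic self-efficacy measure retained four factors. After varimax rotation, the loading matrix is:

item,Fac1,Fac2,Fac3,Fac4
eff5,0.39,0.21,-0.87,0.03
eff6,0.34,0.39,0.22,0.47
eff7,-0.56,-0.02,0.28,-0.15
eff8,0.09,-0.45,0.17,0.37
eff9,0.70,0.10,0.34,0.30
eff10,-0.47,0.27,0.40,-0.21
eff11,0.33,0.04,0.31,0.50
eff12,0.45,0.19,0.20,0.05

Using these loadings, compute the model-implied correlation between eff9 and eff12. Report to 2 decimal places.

r̂ = Σ λ_i·λ_j across factors = (0.70)(0.45) + (0.10)(0.19) + (0.34)(0.20) + (0.30)(0.05)
  = +0.3150 +0.0190 +0.0680 +0.0150 = 0.4170

0.42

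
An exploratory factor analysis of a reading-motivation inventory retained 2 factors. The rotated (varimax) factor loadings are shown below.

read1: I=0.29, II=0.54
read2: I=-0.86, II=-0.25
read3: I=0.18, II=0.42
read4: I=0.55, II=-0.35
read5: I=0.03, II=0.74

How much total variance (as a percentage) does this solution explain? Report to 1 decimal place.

47.2%

Communalities: 0.3757, 0.8021, 0.2088, 0.4250, 0.5485; Σh² = 2.3601.
Total variance with 5 standardized items is 5, so the solution explains 2.3601/5 = 0.4720 = 47.20%.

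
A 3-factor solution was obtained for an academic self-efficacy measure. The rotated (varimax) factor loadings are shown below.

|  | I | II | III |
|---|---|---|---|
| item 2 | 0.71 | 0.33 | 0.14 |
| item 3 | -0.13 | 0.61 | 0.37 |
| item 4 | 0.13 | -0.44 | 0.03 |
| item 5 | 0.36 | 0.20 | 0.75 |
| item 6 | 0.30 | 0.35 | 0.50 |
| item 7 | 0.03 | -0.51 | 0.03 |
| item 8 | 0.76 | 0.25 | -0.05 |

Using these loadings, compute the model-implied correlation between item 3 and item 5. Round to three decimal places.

r̂ = Σ λ_i·λ_j across factors = (-0.13)(0.36) + (0.61)(0.20) + (0.37)(0.75)
  = -0.0468 +0.1220 +0.2775 = 0.3527

0.353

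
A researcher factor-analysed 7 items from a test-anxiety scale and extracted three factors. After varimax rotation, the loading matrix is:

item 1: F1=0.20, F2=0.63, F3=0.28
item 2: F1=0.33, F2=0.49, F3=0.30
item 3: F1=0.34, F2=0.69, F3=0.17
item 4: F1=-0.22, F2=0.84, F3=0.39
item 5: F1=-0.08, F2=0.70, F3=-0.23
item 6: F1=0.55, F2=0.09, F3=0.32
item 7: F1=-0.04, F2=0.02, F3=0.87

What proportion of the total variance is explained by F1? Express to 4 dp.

0.0891

SS loadings for F1 = 0.20² + 0.33² + 0.34² + (-0.22)² + (-0.08)² + 0.55² + (-0.04)² = 0.6234
Proportion of variance = 0.6234 / 7 = 0.0891.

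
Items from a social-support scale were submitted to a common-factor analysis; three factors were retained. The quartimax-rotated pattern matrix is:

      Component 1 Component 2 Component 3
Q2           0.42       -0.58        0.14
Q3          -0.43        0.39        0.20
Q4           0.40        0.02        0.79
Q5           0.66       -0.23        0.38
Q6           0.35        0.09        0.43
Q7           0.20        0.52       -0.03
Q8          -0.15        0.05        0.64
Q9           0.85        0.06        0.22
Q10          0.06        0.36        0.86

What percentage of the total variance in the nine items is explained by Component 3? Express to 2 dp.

SS loadings for Component 3 = 0.14² + 0.20² + 0.79² + 0.38² + 0.43² + (-0.03)² + 0.64² + 0.22² + 0.86² = 2.2115
With 9 standardized items, total variance = 9. Proportion = 2.2115/9 = 0.2457 → 24.57%.

24.57%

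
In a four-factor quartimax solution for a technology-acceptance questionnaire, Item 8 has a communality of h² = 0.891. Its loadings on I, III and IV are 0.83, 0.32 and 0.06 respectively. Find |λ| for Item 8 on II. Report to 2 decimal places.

Under orthogonal rotation h² = Σλ², so λ_II² = h² − (0.7949) = 0.891 − 0.7949 = 0.0961.
|λ| = √0.0961 = 0.3100.

0.31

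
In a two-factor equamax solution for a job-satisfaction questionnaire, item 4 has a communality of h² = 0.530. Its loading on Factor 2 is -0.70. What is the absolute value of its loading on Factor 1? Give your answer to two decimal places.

0.20

Under orthogonal rotation h² = Σλ², so λ_Factor 1² = h² − (0.4900) = 0.530 − 0.4900 = 0.0400.
|λ| = √0.0400 = 0.2000.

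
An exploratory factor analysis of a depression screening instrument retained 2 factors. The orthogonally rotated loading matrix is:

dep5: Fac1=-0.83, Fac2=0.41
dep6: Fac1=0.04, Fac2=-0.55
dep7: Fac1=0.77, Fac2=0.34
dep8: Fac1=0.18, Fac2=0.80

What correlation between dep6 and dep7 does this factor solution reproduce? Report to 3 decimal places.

r̂ = Σ λ_i·λ_j across factors = (0.04)(0.77) + (-0.55)(0.34)
  = +0.0308 -0.1870 = -0.1562

-0.156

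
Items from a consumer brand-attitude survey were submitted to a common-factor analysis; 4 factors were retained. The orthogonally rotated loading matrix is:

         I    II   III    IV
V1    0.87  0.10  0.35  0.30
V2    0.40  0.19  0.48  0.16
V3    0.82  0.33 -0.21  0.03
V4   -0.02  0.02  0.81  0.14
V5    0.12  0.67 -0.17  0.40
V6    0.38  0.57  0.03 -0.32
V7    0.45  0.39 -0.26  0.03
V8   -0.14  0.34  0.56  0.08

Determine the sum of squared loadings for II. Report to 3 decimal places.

SS loadings for II = 0.10² + 0.19² + 0.33² + 0.02² + 0.67² + 0.57² + 0.39² + 0.34² = 0.0100 + 0.0361 + 0.1089 + 0.0004 + 0.4489 + 0.3249 + 0.1521 + 0.1156 = 1.1969

1.197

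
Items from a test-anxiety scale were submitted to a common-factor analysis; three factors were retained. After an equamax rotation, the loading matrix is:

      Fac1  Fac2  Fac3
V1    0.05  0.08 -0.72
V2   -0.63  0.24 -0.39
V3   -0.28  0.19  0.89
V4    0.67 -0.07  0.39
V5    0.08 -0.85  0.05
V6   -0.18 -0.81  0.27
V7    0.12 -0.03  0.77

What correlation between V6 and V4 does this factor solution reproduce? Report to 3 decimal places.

0.041

r̂ = Σ λ_i·λ_j across factors = (-0.18)(0.67) + (-0.81)(-0.07) + (0.27)(0.39)
  = -0.1206 +0.0567 +0.1053 = 0.0414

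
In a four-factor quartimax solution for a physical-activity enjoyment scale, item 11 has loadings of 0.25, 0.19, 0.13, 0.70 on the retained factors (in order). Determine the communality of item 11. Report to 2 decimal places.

h² = 0.25² + 0.19² + 0.13² + 0.70² = 0.0625 + 0.0361 + 0.0169 + 0.4900 = 0.6055

0.61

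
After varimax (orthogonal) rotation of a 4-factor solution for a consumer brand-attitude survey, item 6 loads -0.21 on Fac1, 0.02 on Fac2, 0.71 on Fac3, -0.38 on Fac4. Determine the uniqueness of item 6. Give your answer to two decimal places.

h² = (-0.21)² + 0.02² + 0.71² + (-0.38)² = 0.0441 + 0.0004 + 0.5041 + 0.1444 = 0.6930
Uniqueness u² = 1 − h² = 1 − 0.6930 = 0.3070

0.31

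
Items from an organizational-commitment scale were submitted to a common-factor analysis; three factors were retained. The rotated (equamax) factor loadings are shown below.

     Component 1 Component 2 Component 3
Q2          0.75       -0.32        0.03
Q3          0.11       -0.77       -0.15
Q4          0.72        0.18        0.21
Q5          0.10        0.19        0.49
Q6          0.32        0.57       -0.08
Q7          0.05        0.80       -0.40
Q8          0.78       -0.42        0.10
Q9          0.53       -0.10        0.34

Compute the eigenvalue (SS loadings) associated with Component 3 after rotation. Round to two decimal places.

SS loadings for Component 3 = 0.03² + (-0.15)² + 0.21² + 0.49² + (-0.08)² + (-0.40)² + 0.10² + 0.34² = 0.0009 + 0.0225 + 0.0441 + 0.2401 + 0.0064 + 0.1600 + 0.0100 + 0.1156 = 0.5996

0.60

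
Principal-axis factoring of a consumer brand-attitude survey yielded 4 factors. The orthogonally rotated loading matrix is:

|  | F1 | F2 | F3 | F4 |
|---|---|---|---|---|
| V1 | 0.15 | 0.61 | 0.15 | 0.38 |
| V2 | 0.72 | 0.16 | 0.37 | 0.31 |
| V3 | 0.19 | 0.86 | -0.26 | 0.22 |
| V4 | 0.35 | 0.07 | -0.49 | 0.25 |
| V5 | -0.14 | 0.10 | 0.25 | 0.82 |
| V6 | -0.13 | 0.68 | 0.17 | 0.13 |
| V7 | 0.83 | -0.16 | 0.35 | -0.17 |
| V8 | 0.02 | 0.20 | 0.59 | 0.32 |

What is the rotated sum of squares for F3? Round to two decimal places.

SS loadings for F3 = 0.15² + 0.37² + (-0.26)² + (-0.49)² + 0.25² + 0.17² + 0.35² + 0.59² = 0.0225 + 0.1369 + 0.0676 + 0.2401 + 0.0625 + 0.0289 + 0.1225 + 0.3481 = 1.0291

1.03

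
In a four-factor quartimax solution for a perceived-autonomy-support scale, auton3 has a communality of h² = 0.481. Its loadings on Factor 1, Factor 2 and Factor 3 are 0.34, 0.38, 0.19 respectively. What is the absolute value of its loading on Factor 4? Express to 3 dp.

Under orthogonal rotation h² = Σλ², so λ_Factor 4² = h² − (0.2961) = 0.481 − 0.2961 = 0.1849.
|λ| = √0.1849 = 0.4300.

0.430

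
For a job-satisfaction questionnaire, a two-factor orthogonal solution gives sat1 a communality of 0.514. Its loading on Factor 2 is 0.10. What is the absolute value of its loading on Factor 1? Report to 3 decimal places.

0.710

Under orthogonal rotation h² = Σλ², so λ_Factor 1² = h² − (0.0100) = 0.514 − 0.0100 = 0.5040.
|λ| = √0.5040 = 0.7099.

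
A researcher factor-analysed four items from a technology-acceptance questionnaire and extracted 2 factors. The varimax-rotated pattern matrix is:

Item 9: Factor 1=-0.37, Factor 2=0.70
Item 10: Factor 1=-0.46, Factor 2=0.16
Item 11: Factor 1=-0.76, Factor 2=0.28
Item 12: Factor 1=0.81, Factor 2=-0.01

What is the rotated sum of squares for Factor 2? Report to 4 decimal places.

SS loadings for Factor 2 = 0.70² + 0.16² + 0.28² + (-0.01)² = 0.4900 + 0.0256 + 0.0784 + 0.0001 = 0.5941

0.5941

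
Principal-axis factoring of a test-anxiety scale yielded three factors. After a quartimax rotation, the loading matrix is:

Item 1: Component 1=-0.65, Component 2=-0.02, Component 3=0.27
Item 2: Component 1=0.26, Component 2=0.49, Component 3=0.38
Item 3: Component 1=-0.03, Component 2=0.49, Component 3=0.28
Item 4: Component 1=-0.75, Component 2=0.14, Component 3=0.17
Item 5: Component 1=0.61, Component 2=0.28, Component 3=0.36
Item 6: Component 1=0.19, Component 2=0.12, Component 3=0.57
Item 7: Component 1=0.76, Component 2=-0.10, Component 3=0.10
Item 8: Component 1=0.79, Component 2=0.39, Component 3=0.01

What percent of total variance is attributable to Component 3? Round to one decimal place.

SS loadings for Component 3 = 0.27² + 0.38² + 0.28² + 0.17² + 0.36² + 0.57² + 0.10² + 0.01² = 0.7892
With 8 standardized items, total variance = 8. Proportion = 0.7892/8 = 0.0987 → 9.87%.

9.9%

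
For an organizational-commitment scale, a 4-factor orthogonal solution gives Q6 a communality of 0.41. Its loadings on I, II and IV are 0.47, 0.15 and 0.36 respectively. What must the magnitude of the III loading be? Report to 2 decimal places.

0.19

Under orthogonal rotation h² = Σλ², so λ_III² = h² − (0.3730) = 0.41 − 0.3730 = 0.0370.
|λ| = √0.0370 = 0.1924.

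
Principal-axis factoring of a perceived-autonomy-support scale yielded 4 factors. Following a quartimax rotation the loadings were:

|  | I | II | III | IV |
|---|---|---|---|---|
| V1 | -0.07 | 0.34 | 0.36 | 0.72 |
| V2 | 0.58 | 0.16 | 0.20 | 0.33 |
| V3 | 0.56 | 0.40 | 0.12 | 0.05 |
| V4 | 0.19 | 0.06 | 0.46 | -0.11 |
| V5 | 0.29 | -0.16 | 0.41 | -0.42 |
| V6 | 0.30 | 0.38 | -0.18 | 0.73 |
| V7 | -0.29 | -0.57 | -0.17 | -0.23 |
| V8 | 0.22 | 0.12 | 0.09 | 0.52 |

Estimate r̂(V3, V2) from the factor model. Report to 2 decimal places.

0.43

r̂ = Σ λ_i·λ_j across factors = (0.56)(0.58) + (0.40)(0.16) + (0.12)(0.20) + (0.05)(0.33)
  = +0.3248 +0.0640 +0.0240 +0.0165 = 0.4293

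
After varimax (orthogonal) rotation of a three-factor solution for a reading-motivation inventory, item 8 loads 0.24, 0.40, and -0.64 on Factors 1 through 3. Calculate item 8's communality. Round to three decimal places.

h² = 0.24² + 0.40² + (-0.64)² = 0.0576 + 0.1600 + 0.4096 = 0.6272

0.627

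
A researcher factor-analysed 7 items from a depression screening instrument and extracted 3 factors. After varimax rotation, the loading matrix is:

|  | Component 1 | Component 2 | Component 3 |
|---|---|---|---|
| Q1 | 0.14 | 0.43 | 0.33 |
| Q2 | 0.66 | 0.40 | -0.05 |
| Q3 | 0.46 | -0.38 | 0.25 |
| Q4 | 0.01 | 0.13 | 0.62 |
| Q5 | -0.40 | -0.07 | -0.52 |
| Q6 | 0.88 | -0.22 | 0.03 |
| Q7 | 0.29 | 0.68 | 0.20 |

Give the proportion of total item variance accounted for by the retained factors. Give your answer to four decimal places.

0.5110

SS loadings by factor: 1.6854, 1.0219, 0.8696; total = 3.5769.
Total variance with 7 standardized items is 7, so the solution explains 3.5769/7 = 0.5110.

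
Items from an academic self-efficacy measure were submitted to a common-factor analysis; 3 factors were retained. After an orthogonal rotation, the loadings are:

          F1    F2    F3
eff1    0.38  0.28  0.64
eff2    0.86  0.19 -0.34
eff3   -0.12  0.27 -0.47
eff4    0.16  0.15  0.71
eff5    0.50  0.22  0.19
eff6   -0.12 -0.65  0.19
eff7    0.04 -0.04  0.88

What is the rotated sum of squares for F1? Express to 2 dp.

SS loadings for F1 = 0.38² + 0.86² + (-0.12)² + 0.16² + 0.50² + (-0.12)² + 0.04² = 0.1444 + 0.7396 + 0.0144 + 0.0256 + 0.2500 + 0.0144 + 0.0016 = 1.1900

1.19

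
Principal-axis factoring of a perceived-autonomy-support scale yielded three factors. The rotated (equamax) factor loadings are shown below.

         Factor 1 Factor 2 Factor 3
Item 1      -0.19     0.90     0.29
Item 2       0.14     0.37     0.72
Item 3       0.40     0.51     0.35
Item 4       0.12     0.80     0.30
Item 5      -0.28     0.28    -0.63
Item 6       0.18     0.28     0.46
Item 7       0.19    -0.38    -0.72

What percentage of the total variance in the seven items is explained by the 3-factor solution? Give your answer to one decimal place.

63.8%

Communalities: 0.9302, 0.6749, 0.5426, 0.7444, 0.5537, 0.3224, 0.6989; Σh² = 4.4671.
Total variance with 7 standardized items is 7, so the solution explains 4.4671/7 = 0.6382 = 63.82%.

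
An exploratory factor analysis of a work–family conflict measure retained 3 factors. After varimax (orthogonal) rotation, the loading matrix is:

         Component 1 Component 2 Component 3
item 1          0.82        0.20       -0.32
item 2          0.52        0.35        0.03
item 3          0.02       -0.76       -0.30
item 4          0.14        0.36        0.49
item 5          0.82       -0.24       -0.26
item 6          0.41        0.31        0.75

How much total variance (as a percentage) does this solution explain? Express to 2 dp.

SS loadings by factor: 1.8033, 1.0234, 1.0635; total = 3.8902.
Total variance with 6 standardized items is 6, so the solution explains 3.8902/6 = 0.6484 = 64.84%.

64.84%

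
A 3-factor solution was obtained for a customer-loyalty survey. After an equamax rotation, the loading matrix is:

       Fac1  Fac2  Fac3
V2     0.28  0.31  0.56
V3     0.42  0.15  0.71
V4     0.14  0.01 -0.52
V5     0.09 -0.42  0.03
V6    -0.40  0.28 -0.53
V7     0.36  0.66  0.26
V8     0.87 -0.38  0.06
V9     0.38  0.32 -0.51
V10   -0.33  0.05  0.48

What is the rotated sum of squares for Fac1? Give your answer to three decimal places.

SS loadings for Fac1 = 0.28² + 0.42² + 0.14² + 0.09² + (-0.40)² + 0.36² + 0.87² + 0.38² + (-0.33)² = 0.0784 + 0.1764 + 0.0196 + 0.0081 + 0.1600 + 0.1296 + 0.7569 + 0.1444 + 0.1089 = 1.5823

1.582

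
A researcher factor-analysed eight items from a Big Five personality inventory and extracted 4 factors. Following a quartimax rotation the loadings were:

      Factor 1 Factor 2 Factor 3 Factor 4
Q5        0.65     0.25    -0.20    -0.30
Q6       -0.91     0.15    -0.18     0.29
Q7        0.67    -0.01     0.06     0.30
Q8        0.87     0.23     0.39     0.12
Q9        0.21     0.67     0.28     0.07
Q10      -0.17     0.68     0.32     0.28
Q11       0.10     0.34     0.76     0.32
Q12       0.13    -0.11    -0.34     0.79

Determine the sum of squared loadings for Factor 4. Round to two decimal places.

SS loadings for Factor 4 = (-0.30)² + 0.29² + 0.30² + 0.12² + 0.07² + 0.28² + 0.32² + 0.79² = 0.0900 + 0.0841 + 0.0900 + 0.0144 + 0.0049 + 0.0784 + 0.1024 + 0.6241 = 1.0883

1.09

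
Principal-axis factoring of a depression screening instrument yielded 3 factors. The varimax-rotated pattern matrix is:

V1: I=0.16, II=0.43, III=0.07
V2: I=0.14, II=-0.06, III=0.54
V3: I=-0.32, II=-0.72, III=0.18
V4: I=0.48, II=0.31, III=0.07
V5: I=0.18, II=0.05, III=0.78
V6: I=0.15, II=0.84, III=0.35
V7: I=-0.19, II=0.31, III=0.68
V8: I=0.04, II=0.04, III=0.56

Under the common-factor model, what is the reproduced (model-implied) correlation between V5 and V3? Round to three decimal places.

0.047

r̂ = Σ λ_i·λ_j across factors = (0.18)(-0.32) + (0.05)(-0.72) + (0.78)(0.18)
  = -0.0576 -0.0360 +0.1404 = 0.0468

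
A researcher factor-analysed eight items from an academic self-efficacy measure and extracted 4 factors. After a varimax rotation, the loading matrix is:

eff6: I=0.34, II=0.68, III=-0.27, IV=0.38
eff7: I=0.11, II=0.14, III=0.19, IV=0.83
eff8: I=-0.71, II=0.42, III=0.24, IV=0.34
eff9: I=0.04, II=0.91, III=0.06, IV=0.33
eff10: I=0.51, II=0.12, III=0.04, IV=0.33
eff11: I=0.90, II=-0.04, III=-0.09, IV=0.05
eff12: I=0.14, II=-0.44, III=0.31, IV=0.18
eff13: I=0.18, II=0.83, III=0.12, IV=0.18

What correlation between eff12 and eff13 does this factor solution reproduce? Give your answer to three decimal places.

r̂ = Σ λ_i·λ_j across factors = (0.14)(0.18) + (-0.44)(0.83) + (0.31)(0.12) + (0.18)(0.18)
  = +0.0252 -0.3652 +0.0372 +0.0324 = -0.2704

-0.270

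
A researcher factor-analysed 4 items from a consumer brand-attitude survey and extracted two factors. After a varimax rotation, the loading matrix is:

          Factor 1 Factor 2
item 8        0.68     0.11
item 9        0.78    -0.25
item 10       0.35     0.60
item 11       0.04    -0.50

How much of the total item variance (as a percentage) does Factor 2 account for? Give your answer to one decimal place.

SS loadings for Factor 2 = 0.11² + (-0.25)² + 0.60² + (-0.50)² = 0.6846
With 4 standardized items, total variance = 4. Proportion = 0.6846/4 = 0.1711 → 17.11%.

17.1%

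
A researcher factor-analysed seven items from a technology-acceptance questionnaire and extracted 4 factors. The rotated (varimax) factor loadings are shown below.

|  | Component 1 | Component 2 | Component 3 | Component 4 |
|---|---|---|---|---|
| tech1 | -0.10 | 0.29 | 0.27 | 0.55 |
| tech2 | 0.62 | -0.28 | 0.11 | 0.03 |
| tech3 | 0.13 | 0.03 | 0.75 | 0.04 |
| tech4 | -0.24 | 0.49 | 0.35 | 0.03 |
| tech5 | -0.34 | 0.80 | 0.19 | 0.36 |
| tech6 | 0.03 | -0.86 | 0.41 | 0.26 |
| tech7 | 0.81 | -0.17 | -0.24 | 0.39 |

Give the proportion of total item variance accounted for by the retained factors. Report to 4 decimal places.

0.6772

SS loadings by factor: 1.2415, 1.8120, 1.0318, 0.6552; total = 4.7405.
Total variance with 7 standardized items is 7, so the solution explains 4.7405/7 = 0.6772.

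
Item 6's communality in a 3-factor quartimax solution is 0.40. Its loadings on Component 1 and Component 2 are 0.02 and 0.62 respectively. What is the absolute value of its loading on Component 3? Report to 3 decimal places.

Under orthogonal rotation h² = Σλ², so λ_Component 3² = h² − (0.3848) = 0.40 − 0.3848 = 0.0152.
|λ| = √0.0152 = 0.1233.

0.123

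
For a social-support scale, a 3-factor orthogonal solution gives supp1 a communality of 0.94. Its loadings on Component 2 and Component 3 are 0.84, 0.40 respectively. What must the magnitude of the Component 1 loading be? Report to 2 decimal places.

0.27

Under orthogonal rotation h² = Σλ², so λ_Component 1² = h² − (0.8656) = 0.94 − 0.8656 = 0.0744.
|λ| = √0.0744 = 0.2728.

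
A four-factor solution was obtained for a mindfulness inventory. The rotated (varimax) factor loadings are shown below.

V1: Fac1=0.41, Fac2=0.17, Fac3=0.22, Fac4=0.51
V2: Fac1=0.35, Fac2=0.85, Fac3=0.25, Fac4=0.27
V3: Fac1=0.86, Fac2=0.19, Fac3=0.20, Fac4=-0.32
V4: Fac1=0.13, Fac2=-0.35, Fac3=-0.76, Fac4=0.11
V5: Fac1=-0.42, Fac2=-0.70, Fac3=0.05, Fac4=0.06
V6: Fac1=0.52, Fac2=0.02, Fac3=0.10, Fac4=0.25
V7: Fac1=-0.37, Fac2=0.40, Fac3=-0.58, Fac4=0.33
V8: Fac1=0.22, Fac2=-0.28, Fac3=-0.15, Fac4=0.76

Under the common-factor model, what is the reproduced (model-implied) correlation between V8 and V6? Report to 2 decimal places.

0.28

r̂ = Σ λ_i·λ_j across factors = (0.22)(0.52) + (-0.28)(0.02) + (-0.15)(0.10) + (0.76)(0.25)
  = +0.1144 -0.0056 -0.0150 +0.1900 = 0.2838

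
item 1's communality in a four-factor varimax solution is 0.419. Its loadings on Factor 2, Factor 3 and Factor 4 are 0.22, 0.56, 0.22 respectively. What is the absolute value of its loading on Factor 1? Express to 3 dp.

0.093

Under orthogonal rotation h² = Σλ², so λ_Factor 1² = h² − (0.4104) = 0.419 − 0.4104 = 0.0086.
|λ| = √0.0086 = 0.0927.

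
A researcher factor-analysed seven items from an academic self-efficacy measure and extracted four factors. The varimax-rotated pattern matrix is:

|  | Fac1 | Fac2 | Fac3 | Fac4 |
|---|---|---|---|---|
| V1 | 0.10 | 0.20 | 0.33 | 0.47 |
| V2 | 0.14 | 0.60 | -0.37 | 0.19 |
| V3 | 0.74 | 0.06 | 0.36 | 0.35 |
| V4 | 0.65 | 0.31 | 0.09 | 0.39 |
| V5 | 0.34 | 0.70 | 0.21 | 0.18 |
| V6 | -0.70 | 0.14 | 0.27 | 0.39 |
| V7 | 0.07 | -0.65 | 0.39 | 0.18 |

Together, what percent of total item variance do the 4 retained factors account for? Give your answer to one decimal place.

63.5%

SS loadings by factor: 1.6102, 1.4318, 0.6526, 0.7485; total = 4.4431.
Total variance with 7 standardized items is 7, so the solution explains 4.4431/7 = 0.6347 = 63.47%.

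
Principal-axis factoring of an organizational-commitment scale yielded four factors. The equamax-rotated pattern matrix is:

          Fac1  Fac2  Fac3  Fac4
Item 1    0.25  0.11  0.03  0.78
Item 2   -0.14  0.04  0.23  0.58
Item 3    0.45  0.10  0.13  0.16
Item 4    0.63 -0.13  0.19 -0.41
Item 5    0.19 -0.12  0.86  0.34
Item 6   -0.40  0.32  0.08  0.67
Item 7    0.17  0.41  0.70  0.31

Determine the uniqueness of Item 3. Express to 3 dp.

0.745

h² = 0.45² + 0.10² + 0.13² + 0.16² = 0.2025 + 0.0100 + 0.0169 + 0.0256 = 0.2550
Uniqueness u² = 1 − h² = 1 − 0.2550 = 0.7450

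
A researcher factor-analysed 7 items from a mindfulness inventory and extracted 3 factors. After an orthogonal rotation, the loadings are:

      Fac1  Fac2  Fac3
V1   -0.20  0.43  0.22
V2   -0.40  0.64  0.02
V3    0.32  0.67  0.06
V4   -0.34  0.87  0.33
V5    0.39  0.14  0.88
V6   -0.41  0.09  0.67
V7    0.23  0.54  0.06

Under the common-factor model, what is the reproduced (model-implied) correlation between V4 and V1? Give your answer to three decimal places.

0.515

r̂ = Σ λ_i·λ_j across factors = (-0.34)(-0.20) + (0.87)(0.43) + (0.33)(0.22)
  = +0.0680 +0.3741 +0.0726 = 0.5147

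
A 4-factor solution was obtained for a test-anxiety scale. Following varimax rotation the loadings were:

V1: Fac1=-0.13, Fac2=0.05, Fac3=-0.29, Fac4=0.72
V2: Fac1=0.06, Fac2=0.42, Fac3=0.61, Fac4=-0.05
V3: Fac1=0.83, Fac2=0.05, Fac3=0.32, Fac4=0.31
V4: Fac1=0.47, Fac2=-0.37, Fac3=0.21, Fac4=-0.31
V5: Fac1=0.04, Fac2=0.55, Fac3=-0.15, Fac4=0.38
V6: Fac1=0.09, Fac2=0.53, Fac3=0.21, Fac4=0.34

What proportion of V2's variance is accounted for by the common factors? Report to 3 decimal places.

0.555

h² = 0.06² + 0.42² + 0.61² + (-0.05)² = 0.0036 + 0.1764 + 0.3721 + 0.0025 = 0.5546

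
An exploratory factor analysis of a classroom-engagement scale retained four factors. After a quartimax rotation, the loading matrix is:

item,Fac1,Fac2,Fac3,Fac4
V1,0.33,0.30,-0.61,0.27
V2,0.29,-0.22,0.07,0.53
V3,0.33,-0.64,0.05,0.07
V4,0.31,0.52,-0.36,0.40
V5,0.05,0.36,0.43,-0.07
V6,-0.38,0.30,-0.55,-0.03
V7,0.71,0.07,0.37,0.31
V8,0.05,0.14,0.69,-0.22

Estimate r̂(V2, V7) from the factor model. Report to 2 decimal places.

r̂ = Σ λ_i·λ_j across factors = (0.29)(0.71) + (-0.22)(0.07) + (0.07)(0.37) + (0.53)(0.31)
  = +0.2059 -0.0154 +0.0259 +0.1643 = 0.3807

0.38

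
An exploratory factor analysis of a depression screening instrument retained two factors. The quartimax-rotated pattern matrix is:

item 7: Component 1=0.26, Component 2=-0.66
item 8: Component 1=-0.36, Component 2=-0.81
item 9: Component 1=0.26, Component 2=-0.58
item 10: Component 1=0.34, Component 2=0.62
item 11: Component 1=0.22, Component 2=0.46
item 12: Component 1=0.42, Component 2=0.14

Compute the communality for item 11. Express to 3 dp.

0.260

h² = 0.22² + 0.46² = 0.0484 + 0.2116 = 0.2600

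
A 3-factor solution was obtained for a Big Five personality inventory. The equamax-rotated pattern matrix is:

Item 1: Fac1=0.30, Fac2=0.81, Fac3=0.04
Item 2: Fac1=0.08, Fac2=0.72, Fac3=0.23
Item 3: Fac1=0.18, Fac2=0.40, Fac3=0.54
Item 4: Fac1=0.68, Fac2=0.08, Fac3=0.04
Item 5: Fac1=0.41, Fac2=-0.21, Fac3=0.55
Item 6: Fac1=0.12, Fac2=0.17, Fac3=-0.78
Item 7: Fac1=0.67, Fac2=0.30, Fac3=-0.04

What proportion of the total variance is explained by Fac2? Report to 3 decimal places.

SS loadings for Fac2 = 0.81² + 0.72² + 0.40² + 0.08² + (-0.21)² + 0.17² + 0.30² = 1.5039
Proportion of variance = 1.5039 / 7 = 0.2148.

0.215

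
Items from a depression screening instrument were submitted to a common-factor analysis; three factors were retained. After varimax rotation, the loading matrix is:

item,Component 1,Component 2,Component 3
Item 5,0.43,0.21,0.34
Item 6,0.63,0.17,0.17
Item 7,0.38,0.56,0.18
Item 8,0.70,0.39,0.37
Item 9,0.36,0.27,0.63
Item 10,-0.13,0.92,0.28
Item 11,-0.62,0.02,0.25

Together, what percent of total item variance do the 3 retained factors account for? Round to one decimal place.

58.0%

SS loadings by factor: 1.7471, 1.4584, 0.8516; total = 4.0571.
Total variance with 7 standardized items is 7, so the solution explains 4.0571/7 = 0.5796 = 57.96%.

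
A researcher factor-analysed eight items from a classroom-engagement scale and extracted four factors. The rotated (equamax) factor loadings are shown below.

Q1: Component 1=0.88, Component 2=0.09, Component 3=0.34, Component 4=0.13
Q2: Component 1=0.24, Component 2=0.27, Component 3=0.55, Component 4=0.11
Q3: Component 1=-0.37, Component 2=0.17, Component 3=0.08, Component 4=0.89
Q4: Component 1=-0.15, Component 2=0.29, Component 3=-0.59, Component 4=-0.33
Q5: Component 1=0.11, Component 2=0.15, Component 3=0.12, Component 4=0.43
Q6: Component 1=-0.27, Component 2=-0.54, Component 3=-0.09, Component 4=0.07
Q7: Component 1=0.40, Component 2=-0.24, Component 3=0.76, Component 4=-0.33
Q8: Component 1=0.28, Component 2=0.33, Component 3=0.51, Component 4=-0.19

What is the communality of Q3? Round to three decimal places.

0.964

h² = (-0.37)² + 0.17² + 0.08² + 0.89² = 0.1369 + 0.0289 + 0.0064 + 0.7921 = 0.9643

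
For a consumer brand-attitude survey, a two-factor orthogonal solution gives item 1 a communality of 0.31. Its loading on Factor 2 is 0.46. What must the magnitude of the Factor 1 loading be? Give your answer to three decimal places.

Under orthogonal rotation h² = Σλ², so λ_Factor 1² = h² − (0.2116) = 0.31 − 0.2116 = 0.0984.
|λ| = √0.0984 = 0.3137.

0.314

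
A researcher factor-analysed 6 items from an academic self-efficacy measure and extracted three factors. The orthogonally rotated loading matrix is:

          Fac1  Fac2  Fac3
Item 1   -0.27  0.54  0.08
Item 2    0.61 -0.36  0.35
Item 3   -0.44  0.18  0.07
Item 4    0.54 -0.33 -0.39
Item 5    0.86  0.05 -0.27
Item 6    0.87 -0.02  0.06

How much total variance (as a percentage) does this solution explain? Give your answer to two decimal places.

Communalities: 0.3709, 0.6242, 0.2309, 0.5526, 0.8150, 0.7609; Σh² = 3.3545.
Total variance with 6 standardized items is 6, so the solution explains 3.3545/6 = 0.5591 = 55.91%.

55.91%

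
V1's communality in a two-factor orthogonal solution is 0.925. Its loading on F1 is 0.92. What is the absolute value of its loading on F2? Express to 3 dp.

Under orthogonal rotation h² = Σλ², so λ_F2² = h² − (0.8464) = 0.925 − 0.8464 = 0.0786.
|λ| = √0.0786 = 0.2804.

0.280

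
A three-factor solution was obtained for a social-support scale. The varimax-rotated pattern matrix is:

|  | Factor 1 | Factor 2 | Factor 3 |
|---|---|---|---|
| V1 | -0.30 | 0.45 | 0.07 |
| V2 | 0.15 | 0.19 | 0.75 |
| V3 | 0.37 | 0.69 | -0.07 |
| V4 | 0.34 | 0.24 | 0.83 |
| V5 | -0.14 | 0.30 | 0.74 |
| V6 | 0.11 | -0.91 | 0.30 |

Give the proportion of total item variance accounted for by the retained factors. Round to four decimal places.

SS loadings by factor: 0.3967, 1.6904, 1.8988; total = 3.9859.
Total variance with 6 standardized items is 6, so the solution explains 3.9859/6 = 0.6643.

0.6643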